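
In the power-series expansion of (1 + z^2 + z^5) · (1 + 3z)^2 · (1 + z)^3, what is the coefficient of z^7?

(1 + z^2 + z^5) has coefficients 1,0,1,0,0,1 for degrees 0…5.
(1 + 3z)^2 has coefficients 1,6,9,0,0,0,0,0 for degrees 0…7.
Finally multiplying by (1 + z)^3, the product of all factors after the first has coefficients 1,9,30,46,33,9,0,0 for degrees 0…7.
[z^7] = 1·0 + 1·9 + 1·30 = 39.

39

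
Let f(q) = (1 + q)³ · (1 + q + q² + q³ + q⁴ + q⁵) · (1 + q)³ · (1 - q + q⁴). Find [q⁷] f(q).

36

(1 + q)³ has coefficients 1,3,3,1 for degrees 0…3.
(1 + q + q² + q³ + q⁴ + q⁵) has coefficients 1,1,1,1,1,1,0,0 for degrees 0…7.
Multiplying by (1 + q)³ gives running coefficients 1,4,7,8,8,8,7,4 for degrees 0…7.
Finally multiplying by (1 - q + q⁴), the product of all factors after the first has coefficients 1,3,3,1,1,4,6,5 for degrees 0…7.
[q⁷] = 1·5 + 3·6 + 3·4 + 1·1 = 36.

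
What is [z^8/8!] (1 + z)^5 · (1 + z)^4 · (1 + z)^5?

The EGF product rule gives c_8 = Σ_{k_1+k_2+k_3=8} C(8; k_1,k_2,k_3) · ∏ g_i(k_i), where (1+z)^5 gives the falling factorial (5)_k; (1+z)^4 gives the falling factorial (4)_k; (1+z)^5 gives the falling factorial (5)_k.
g_1(k) for k = 0…8: 1, 5, 20, 60, 120, 120, 0, 0, 0.
g_2(k) for k = 0…8: 1, 4, 12, 24, 24, 0, 0, 0, 0.
g_3(k) for k = 0…8: 1, 5, 20, 60, 120, 120, 0, 0, 0.
First combine the last two factors: h(k) = Σ_j C(k,j)·g_2(j)·g_3(k−j) for k = 0…8: 1, 9, 72, 504, 3024, 15120, 60480, 181440, 362880.
c_8 = Σ_k C(8,k)·g_1(k)·h(8−k) = 1·1·362880 + 8·5·181440 + 28·20·60480 + 56·60·15120 + 70·120·3024 + 56·120·504 = 362880 + 7257600 + 33868800 + 50803200 + 25401600 + 3386880 = 121080960.

121080960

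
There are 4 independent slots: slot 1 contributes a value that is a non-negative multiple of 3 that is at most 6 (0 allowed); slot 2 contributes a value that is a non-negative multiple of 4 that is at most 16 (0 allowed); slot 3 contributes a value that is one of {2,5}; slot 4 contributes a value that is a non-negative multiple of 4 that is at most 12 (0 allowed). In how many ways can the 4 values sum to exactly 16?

The generating function for the choices is (1 + q^3 + q^6)·(1 + q^4 + q^8 + q^12 + q^16)·(q^2 + q^5)·(1 + q^4 + q^8 + q^12); the count is [q^16].
(1 + q^3 + q^6) has coefficients 1,0,0,1,0,0,1 for degrees 0…6.
(1 + q^4 + q^8 + q^12 + q^16) has coefficients 1,0,0,0,1,0,0,0,1,0,0,0,1,0,0,0,1 for degrees 0…16.
Multiplying by (q^2 + q^5) gives running coefficients 0,0,1,0,0,1,1,0,0,1,1,0,0,1,1,0,0 for degrees 0…16.
Finally multiplying by (1 + q^4 + q^8 + q^12), the product of all factors after the first has coefficients 0,0,1,0,0,1,2,0,0,2,3,0,0,3,4,0,0 for degrees 0…16.
[q^16] = 1·0 + 1·3 + 1·3 = 6.

6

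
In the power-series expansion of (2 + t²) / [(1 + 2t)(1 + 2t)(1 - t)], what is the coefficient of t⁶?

683

The denominator gives the recurrence a_n = −3a_(n−1) + 4a_(n−3) for n ≥ 3; the numerator fixes a_0 = 2, a_1 = -6, a_2 = 19.
Iterating: 2, -6, 19, -49, 123, -293, 683, so a_6 = 683.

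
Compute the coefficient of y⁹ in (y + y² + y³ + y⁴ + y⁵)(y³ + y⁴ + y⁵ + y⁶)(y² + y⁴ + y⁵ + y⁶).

(y + y² + y³ + y⁴ + y⁵) has coefficients 0,1,1,1,1,1 for degrees 0…5.
(y³ + y⁴ + y⁵ + y⁶) has coefficients 0,0,0,1,1,1,1,0,0,0 for degrees 0…9.
Finally multiplying by (y² + y⁴ + y⁵ + y⁶), the product of all factors after the first has coefficients 0,0,0,0,0,1,1,2,3,3 for degrees 0…9.
[y⁹] = 1·3 + 1·2 + 1·1 + 1·1 + 1·0 = 7.

7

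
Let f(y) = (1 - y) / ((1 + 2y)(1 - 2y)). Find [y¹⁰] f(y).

1024

Partial fractions give a closed form: a_n = (3/4)·(-2)^n + (1/4)·2^n.
At n = 10: a_10 = 1024.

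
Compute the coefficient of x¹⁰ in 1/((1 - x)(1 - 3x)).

88573

Partial fractions give a closed form: a_n = (-1/2)·1^n + (3/2)·3^n.
At n = 10: a_10 = 88573.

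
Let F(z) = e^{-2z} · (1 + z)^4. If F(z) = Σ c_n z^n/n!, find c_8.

The EGF product rule gives c_8 = Σ_{k_1+k_2=8} C(8; k_1,k_2) · ∏ g_i(k_i), where e^{-2z} gives (-2)^k; (1+z)^4 gives the falling factorial (4)_k.
g_1(k) for k = 0…8: 1, -2, 4, -8, 16, -32, 64, -128, 256.
g_2(k) for k = 0…8: 1, 4, 12, 24, 24, 0, 0, 0, 0.
c_8 = Σ_k C(8,k)·g_1(k)·g_2(8−k) = 70·16·24 + 56·(-32)·24 + 28·64·12 + 8·(-128)·4 + 1·256·1 = 26880 − 43008 + 21504 − 4096 + 256 = 1536.

1536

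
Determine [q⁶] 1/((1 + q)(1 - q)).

Partial fractions give a closed form: a_n = (1/2)·(-1)^n + (1/2)·1^n.
At n = 6: a_6 = 1.

1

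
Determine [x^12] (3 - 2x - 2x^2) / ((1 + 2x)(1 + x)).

28669

The denominator gives the recurrence a_n = −3a_(n−1) − 2a_(n−2) for n ≥ 3; the numerator fixes a_0 = 3, a_1 = -11, a_2 = 25.
Iterating: 3, -11, 25, -53, 109, -221, 445, -893, 1789, -3581, 7165, -14333, 28669, so a_12 = 28669.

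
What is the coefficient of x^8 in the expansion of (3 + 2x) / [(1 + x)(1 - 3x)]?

18043

Partial fractions give a closed form: a_n = (1/4)·(-1)^n + (11/4)·3^n.
At n = 8: a_8 = 18043.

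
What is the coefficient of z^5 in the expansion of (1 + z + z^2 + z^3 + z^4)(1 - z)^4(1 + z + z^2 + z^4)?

(1 + z + z^2 + z^3 + z^4) has coefficients 1,1,1,1,1 for degrees 0…4.
(1 - z)^4 has coefficients 1,-4,6,-4,1,0 for degrees 0…5.
Finally multiplying by (1 + z + z^2 + z^4), the product of all factors after the first has coefficients 1,-3,3,-2,4,-7 for degrees 0…5.
[z^5] = 1·(-7) + 1·4 + 1·(-2) + 1·3 + 1·(-3) = -5.

-5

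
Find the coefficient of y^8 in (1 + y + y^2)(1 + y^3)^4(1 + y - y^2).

6

(1 + y + y^2) has coefficients 1,1,1 for degrees 0…2.
(1 + y^3)^4 has coefficients 1,0,0,4,0,0,6,0,0 for degrees 0…8.
Finally multiplying by (1 + y - y^2), the product of all factors after the first has coefficients 1,1,-1,4,4,-4,6,6,-6 for degrees 0…8.
[y^8] = 1·(-6) + 1·6 + 1·6 = 6.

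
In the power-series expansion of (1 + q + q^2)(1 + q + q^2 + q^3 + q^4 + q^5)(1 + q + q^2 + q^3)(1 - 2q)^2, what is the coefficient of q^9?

(1 + q + q^2) has coefficients 1,1,1 for degrees 0…2.
(1 + q + q^2 + q^3 + q^4 + q^5) has coefficients 1,1,1,1,1,1,0,0,0,0 for degrees 0…9.
Multiplying by (1 + q + q^2 + q^3) gives running coefficients 1,2,3,4,4,4,3,2,1,0 for degrees 0…9.
Finally multiplying by (1 - 2q)^2, the product of all factors after the first has coefficients 1,-2,-1,0,0,4,3,6,5,4 for degrees 0…9.
[q^9] = 1·4 + 1·5 + 1·6 = 15.

15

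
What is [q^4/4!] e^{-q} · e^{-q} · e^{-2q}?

The EGF product rule gives c_4 = Σ_{k_1+k_2+k_3=4} C(4; k_1,k_2,k_3) · ∏ g_i(k_i), where e^{-q} gives (-1)^k; e^{-q} gives (-1)^k; e^{-2q} gives (-2)^k.
g_1(k) for k = 0…4: 1, -1, 1, -1, 1.
g_2(k) for k = 0…4: 1, -1, 1, -1, 1.
g_3(k) for k = 0…4: 1, -2, 4, -8, 16.
First combine the last two factors: h(k) = Σ_j C(k,j)·g_2(j)·g_3(k−j) for k = 0…4: 1, -3, 9, -27, 81.
c_4 = Σ_k C(4,k)·g_1(k)·h(4−k) = 1·1·81 + 4·(-1)·(-27) + 6·1·9 + 4·(-1)·(-3) + 1·1·1 = 81 + 108 + 54 + 12 + 1 = 256.

256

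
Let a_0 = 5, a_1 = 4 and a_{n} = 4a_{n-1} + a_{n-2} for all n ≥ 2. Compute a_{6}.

The ordinary generating function has denominator 1 - 4t - t^2.
Iterating the recurrence: a_0,…,a_{6} = 5, 4, 21, 88, 373, 1580, 6693.

6693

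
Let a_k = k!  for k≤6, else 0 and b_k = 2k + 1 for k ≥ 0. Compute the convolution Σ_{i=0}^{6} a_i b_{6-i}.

1284

Write out a_i and b_{6-i} for i = 0,…,6 and sum the products.
Σ = 1·13 + 1·11 + 2·9 + 6·7 + 24·5 + 120·3 + 720·1 = 1284.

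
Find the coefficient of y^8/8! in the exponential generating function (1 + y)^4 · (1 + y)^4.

The EGF product rule gives c_8 = Σ_{k_1+k_2=8} C(8; k_1,k_2) · ∏ g_i(k_i), where (1+y)^4 gives the falling factorial (4)_k; (1+y)^4 gives the falling factorial (4)_k.
g_1(k) for k = 0…8: 1, 4, 12, 24, 24, 0, 0, 0, 0.
g_2(k) for k = 0…8: 1, 4, 12, 24, 24, 0, 0, 0, 0.
c_8 = Σ_k C(8,k)·g_1(k)·g_2(8−k) = 70·24·24 = 40320.

40320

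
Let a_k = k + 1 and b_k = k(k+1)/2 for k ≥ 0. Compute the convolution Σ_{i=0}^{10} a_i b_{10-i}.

715

Write out a_i and b_{10-i} for i = 0,…,10 and sum the products.
Σ = 1·55 + 2·45 + 3·36 + 4·28 + 5·21 + 6·15 + 7·10 + 8·6 + 9·3 + 10·1 + 11·0 = 715.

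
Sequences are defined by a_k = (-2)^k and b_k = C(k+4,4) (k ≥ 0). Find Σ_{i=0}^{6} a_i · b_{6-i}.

Write out a_i and b_{6-i} for i = 0,…,6 and sum the products.
Σ = 1·210 − 2·126 + 4·70 − 8·35 + 16·15 − 32·5 + 64·1 = 102.

102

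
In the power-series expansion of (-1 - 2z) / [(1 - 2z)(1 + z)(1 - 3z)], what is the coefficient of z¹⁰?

Partial fractions give a closed form: a_n = (8/3)·2^n + (1/12)·(-1)^n + (-15/4)·3^n.
At n = 10: a_10 = -218703.

-218703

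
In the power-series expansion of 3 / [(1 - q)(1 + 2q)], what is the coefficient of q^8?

513

The denominator gives the recurrence a_n = −a_(n−1) + 2a_(n−2) for n ≥ 2; the numerator fixes a_0 = 3, a_1 = -3.
Iterating: 3, -3, 9, -15, 33, -63, 129, -255, 513, so a_8 = 513.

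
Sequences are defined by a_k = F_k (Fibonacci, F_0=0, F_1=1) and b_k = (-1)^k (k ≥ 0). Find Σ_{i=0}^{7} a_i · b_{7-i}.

Write out a_i and b_{7-i} for i = 0,…,7 and sum the products.
Σ = 0·(-1) + 1·1 + 1·(-1) + 2·1 + 3·(-1) + 5·1 + 8·(-1) + 13·1 = 9.

9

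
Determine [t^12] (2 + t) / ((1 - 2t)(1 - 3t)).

The denominator gives the recurrence a_n = 5a_(n−1) − 6a_(n−2) for n ≥ 3; the numerator fixes a_0 = 2, a_1 = 11, a_2 = 43.
Iterating: 2, 11, 43, 149, 487, 1541, 4783, 14669, 44647, 135221, 408223, 1229789, 3699607, so a_12 = 3699607.

3699607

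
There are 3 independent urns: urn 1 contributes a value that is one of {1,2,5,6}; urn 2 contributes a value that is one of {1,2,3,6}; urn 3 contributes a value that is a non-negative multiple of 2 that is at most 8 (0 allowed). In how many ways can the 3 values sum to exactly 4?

3

The generating function for the choices is (z + z² + z⁵ + z⁶)·(z + z² + z³ + z⁶)·(1 + z² + z⁴ + z⁶ + z⁸); the count is [z⁴].
(z + z² + z⁵ + z⁶) has coefficients 0,1,1,0,0 for degrees 0…4.
(z + z² + z³ + z⁶) has coefficients 0,1,1,1,0 for degrees 0…4.
Finally multiplying by (1 + z² + z⁴ + z⁶ + z⁸), the product of all factors after the first has coefficients 0,1,1,2,1 for degrees 0…4.
[z⁴] = 1·2 + 1·1 = 3.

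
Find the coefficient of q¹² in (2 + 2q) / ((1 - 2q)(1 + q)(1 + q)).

5462

The denominator gives the recurrence a_n = 3a_(n−2) + 2a_(n−3) for n ≥ 3; the numerator fixes a_0 = 2, a_1 = 2, a_2 = 6.
Iterating: 2, 2, 6, 10, 22, 42, 86, 170, 342, 682, 1366, 2730, 5462, so a_12 = 5462.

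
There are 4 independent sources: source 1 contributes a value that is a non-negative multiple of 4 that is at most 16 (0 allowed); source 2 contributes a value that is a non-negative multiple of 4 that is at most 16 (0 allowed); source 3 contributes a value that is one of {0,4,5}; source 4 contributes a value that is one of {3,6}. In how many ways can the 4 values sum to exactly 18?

The generating function for the choices is (1 + t⁴ + t⁸ + t¹² + t¹⁶)·(1 + t⁴ + t⁸ + t¹² + t¹⁶)·(1 + t⁴ + t⁵)·(t³ + t⁶); the count is [t¹⁸].
(1 + t⁴ + t⁸ + t¹² + t¹⁶) has coefficients 1,0,0,0,1,0,0,0,1,0,0,0,1,0,0,0,1 for degrees 0…16.
(1 + t⁴ + t⁸ + t¹² + t¹⁶) has coefficients 1,0,0,0,1,0,0,0,1,0,0,0,1,0,0,0,1,0,0 for degrees 0…18.
Multiplying by (1 + t⁴ + t⁵) gives running coefficients 1,0,0,0,2,1,0,0,2,1,0,0,2,1,0,0,2,1,0 for degrees 0…18.
Finally multiplying by (t³ + t⁶), the product of all factors after the first has coefficients 0,0,0,1,0,0,1,2,1,0,2,3,1,0,2,3,1,0,2 for degrees 0…18.
[t¹⁸] = 1·2 + 1·2 + 1·2 + 1·1 + 1·0 = 7.

7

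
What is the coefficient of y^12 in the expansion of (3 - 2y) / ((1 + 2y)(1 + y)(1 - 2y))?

19113

Partial fractions give a closed form: a_n = (4)·(-2)^n + (-5/3)·(-1)^n + (2/3)·2^n.
At n = 12: a_12 = 19113.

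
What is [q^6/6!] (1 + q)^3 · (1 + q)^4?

5040

The EGF product rule gives c_6 = Σ_{k_1+k_2=6} C(6; k_1,k_2) · ∏ g_i(k_i), where (1+q)^3 gives the falling factorial (3)_k; (1+q)^4 gives the falling factorial (4)_k.
g_1(k) for k = 0…6: 1, 3, 6, 6, 0, 0, 0.
g_2(k) for k = 0…6: 1, 4, 12, 24, 24, 0, 0.
c_6 = Σ_k C(6,k)·g_1(k)·g_2(6−k) = 15·6·24 + 20·6·24 = 2160 + 2880 = 5040.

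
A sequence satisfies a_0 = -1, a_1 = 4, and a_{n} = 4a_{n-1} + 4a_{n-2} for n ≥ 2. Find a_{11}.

18644992

The ordinary generating function has denominator 1 - 4y - 4y^2.
Iterating the recurrence: a_0,…,a_{11} = -1, 4, 12, 64, 304, 1472, 7104, 34304, 165632, 799744, 3861504, 18644992.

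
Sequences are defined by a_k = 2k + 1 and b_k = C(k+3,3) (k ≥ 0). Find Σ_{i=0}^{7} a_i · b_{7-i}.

1254

Write out a_i and b_{7-i} for i = 0,…,7 and sum the products.
Σ = 1·120 + 3·84 + 5·56 + 7·35 + 9·20 + 11·10 + 13·4 + 15·1 = 1254.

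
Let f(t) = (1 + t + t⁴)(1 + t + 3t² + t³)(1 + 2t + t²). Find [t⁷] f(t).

(1 + t + t⁴) has coefficients 1,1,0,0,1 for degrees 0…4.
(1 + t + 3t² + t³) has coefficients 1,1,3,1,0,0,0,0 for degrees 0…7.
Finally multiplying by (1 + 2t + t²), the product of all factors after the first has coefficients 1,3,6,8,5,1,0,0 for degrees 0…7.
[t⁷] = 1·0 + 1·0 + 1·8 = 8.

8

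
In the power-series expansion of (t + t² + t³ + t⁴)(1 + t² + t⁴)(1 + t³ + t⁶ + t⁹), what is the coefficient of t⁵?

3

(t + t² + t³ + t⁴) has coefficients 0,1,1,1,1 for degrees 0…4.
(1 + t² + t⁴) has coefficients 1,0,1,0,1,0 for degrees 0…5.
Finally multiplying by (1 + t³ + t⁶ + t⁹), the product of all factors after the first has coefficients 1,0,1,1,1,1 for degrees 0…5.
[t⁵] = 1·1 + 1·1 + 1·1 + 1·0 = 3.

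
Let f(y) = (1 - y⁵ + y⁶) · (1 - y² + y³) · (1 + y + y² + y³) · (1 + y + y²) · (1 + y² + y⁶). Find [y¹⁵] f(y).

(1 - y⁵ + y⁶) has coefficients 1,0,0,0,0,-1,1 for degrees 0…6.
(1 - y² + y³) has coefficients 1,0,-1,1,0,0,0,0,0,0,0,0,0,0,0,0 for degrees 0…15.
Multiplying by (1 + y + y² + y³) gives running coefficients 1,1,0,1,0,0,1,0,0,0,0,0,0,0,0,0 for degrees 0…15.
Multiplying by (1 + y + y²) gives running coefficients 1,2,2,2,1,1,1,1,1,0,0,0,0,0,0,0 for degrees 0…15.
Finally multiplying by (1 + y² + y⁶), the product of all factors after the first has coefficients 1,2,3,4,3,3,3,4,4,3,2,1,1,1,1,0 for degrees 0…15.
[y¹⁵] = 1·0 − 1·2 + 1·3 = 1.

1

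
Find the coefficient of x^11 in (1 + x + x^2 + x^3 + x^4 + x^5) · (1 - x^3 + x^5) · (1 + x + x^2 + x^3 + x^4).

2

(1 + x + x^2 + x^3 + x^4 + x^5) has coefficients 1,1,1,1,1,1 for degrees 0…5.
(1 - x^3 + x^5) has coefficients 1,0,0,-1,0,1,0,0,0,0,0,0 for degrees 0…11.
Finally multiplying by (1 + x + x^2 + x^3 + x^4), the product of all factors after the first has coefficients 1,1,1,0,0,0,0,0,1,1,0,0 for degrees 0…11.
[x^11] = 1·0 + 1·0 + 1·1 + 1·1 + 1·0 + 1·0 = 2.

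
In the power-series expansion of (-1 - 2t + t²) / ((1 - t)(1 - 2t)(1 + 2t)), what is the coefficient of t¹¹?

-3754

The denominator gives the recurrence a_n = a_(n−1) + 4a_(n−2) − 4a_(n−3) for n ≥ 3; the numerator fixes a_0 = -1, a_1 = -3, a_2 = -6.
Iterating: -1, -3, -6, -14, -26, -58, -106, -234, -426, -938, -1706, -3754, so a_11 = -3754.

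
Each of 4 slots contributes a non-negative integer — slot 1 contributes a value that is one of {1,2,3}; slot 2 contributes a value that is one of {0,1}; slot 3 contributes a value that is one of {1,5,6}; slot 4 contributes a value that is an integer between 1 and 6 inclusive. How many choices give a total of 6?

The generating function for the choices is (q + q^2 + q^3)·(1 + q)·(q + q^5 + q^6)·(q + q^2 + q^3 + q^4 + q^5 + q^6); the count is [q^6].
(q + q^2 + q^3) has coefficients 0,1,1,1 for degrees 0…3.
(1 + q) has coefficients 1,1,0,0,0,0,0 for degrees 0…6.
Multiplying by (q + q^5 + q^6) gives running coefficients 0,1,1,0,0,1,2 for degrees 0…6.
Finally multiplying by (q + q^2 + q^3 + q^4 + q^5 + q^6), the product of all factors after the first has coefficients 0,0,1,2,2,2,3 for degrees 0…6.
[q^6] = 1·2 + 1·2 + 1·2 = 6.

6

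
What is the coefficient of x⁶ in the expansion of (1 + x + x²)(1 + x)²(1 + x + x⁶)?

1

(1 + x + x²) has coefficients 1,1,1 for degrees 0…2.
(1 + x)² has coefficients 1,2,1,0,0,0,0 for degrees 0…6.
Finally multiplying by (1 + x + x⁶), the product of all factors after the first has coefficients 1,3,3,1,0,0,1 for degrees 0…6.
[x⁶] = 1·1 + 1·0 + 1·0 = 1.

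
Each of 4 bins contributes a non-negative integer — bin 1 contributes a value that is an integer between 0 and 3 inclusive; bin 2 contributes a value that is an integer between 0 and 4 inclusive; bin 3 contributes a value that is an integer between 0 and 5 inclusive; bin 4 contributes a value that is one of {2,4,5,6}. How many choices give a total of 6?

The generating function for the choices is (1 + t + t^2 + t^3)·(1 + t + t^2 + t^3 + t^4)·(1 + t + t^2 + t^3 + t^4 + t^5)·(t^2 + t^4 + t^5 + t^6); the count is [t^6].
(1 + t + t^2 + t^3) has coefficients 1,1,1,1 for degrees 0…3.
(1 + t + t^2 + t^3 + t^4) has coefficients 1,1,1,1,1,0,0 for degrees 0…6.
Multiplying by (1 + t + t^2 + t^3 + t^4 + t^5) gives running coefficients 1,2,3,4,5,5,4 for degrees 0…6.
Finally multiplying by (t^2 + t^4 + t^5 + t^6), the product of all factors after the first has coefficients 0,0,1,2,4,7,11 for degrees 0…6.
[t^6] = 1·11 + 1·7 + 1·4 + 1·2 = 24.

24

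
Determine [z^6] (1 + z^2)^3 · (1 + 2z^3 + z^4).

4

(1 + z^2)^3 has coefficients 1,0,3,0,3,0,1 for degrees 0…6.
(1 + 2z^3 + z^4) has coefficients 1,0,0,2,1,0,0 for degrees 0…6.
[z^6] = 1·0 + 3·1 + 3·0 + 1·1 = 4.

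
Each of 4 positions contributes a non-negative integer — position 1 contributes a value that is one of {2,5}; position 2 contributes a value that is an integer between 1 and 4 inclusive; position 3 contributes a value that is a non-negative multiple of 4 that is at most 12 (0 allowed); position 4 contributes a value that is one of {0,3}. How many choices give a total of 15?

The generating function for the choices is (x² + x⁵)·(x + x² + x³ + x⁴)·(1 + x⁴ + x⁸ + x¹²)·(1 + x³); the count is [x¹⁵].
(x² + x⁵) has coefficients 0,0,1,0,0,1 for degrees 0…5.
(x + x² + x³ + x⁴) has coefficients 0,1,1,1,1,0,0,0,0,0,0,0,0,0,0,0 for degrees 0…15.
Multiplying by (1 + x⁴ + x⁸ + x¹²) gives running coefficients 0,1,1,1,1,1,1,1,1,1,1,1,1,1,1,1 for degrees 0…15.
Finally multiplying by (1 + x³), the product of all factors after the first has coefficients 0,1,1,1,2,2,2,2,2,2,2,2,2,2,2,2 for degrees 0…15.
[x¹⁵] = 1·2 + 1·2 = 4.

4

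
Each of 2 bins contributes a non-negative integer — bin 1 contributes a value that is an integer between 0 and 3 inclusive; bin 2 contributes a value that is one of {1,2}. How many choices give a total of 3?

The generating function for the choices is (1 + y + y² + y³)·(y + y²); the count is [y³].
(1 + y + y² + y³) has coefficients 1,1,1,1 for degrees 0…3.
(y + y²) has coefficients 0,1,1,0 for degrees 0…3.
[y³] = 1·0 + 1·1 + 1·1 + 1·0 = 2.

2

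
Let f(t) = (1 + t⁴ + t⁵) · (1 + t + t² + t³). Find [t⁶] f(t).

(1 + t⁴ + t⁵) has coefficients 1,0,0,0,1,1 for degrees 0…5.
(1 + t + t² + t³) has coefficients 1,1,1,1,0,0,0 for degrees 0…6.
[t⁶] = 1·0 + 1·1 + 1·1 = 2.

2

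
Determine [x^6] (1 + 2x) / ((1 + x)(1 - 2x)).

Partial fractions give a closed form: a_n = (-1/3)·(-1)^n + (4/3)·2^n.
At n = 6: a_6 = 85.

85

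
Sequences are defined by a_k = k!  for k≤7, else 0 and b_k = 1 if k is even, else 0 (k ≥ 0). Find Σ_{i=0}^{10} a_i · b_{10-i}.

This is [x^10] in the product of the two ordinary generating functions.
Σ = 1·1 + 1·0 + 2·1 + 6·0 + 24·1 + 120·0 + 720·1 + 5040·0 + 0·1 + 0·0 + 0·1 = 747.

747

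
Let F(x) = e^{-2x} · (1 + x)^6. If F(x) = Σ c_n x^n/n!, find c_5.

-32

The EGF product rule gives c_5 = Σ_{k_1+k_2=5} C(5; k_1,k_2) · ∏ g_i(k_i), where e^{-2x} gives (-2)^k; (1+x)^6 gives the falling factorial (6)_k.
g_1(k) for k = 0…5: 1, -2, 4, -8, 16, -32.
g_2(k) for k = 0…5: 1, 6, 30, 120, 360, 720.
c_5 = Σ_k C(5,k)·g_1(k)·g_2(5−k) = 1·1·720 + 5·(-2)·360 + 10·4·120 + 10·(-8)·30 + 5·16·6 + 1·(-32)·1 = 720 − 3600 + 4800 − 2400 + 480 − 32 = -32.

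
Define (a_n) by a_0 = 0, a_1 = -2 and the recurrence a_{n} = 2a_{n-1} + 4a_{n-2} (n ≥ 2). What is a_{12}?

-589824

The ordinary generating function has denominator 1 - 2t - 4t^2.
Iterating the recurrence: a_0,…,a_{12} = 0, -2, -4, -16, -48, -160, -512, -1664, -5376, -17408, -56320, -182272, -589824.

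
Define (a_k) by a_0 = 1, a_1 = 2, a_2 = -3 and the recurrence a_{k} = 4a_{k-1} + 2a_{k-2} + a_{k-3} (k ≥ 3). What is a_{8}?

The ordinary generating function has denominator 1 - 4t - 2t^2 - t^3.
Iterating the recurrence: a_0,…,a_{8} = 1, 2, -3, -7, -32, -145, -651, -2926, -13151.

-13151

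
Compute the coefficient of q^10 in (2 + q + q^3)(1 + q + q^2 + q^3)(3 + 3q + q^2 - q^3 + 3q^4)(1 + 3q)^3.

561

(2 + q + q^3) has coefficients 2,1,0,1 for degrees 0…3.
(1 + q + q^2 + q^3) has coefficients 1,1,1,1,0,0,0,0,0,0,0 for degrees 0…10.
Multiplying by (3 + 3q + q^2 - q^3 + 3q^4) gives running coefficients 3,6,7,6,6,3,2,3,0,0,0 for degrees 0…10.
Finally multiplying by (1 + 3q)^3, the product of all factors after the first has coefficients 3,33,142,312,411,408,353,264,162,135,81 for degrees 0…10.
[q^10] = 2·81 + 1·135 + 1·264 = 561.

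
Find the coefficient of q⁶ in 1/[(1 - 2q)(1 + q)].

Partial fractions give a closed form: a_n = (2/3)·2^n + (1/3)·(-1)^n.
At n = 6: a_6 = 43.

43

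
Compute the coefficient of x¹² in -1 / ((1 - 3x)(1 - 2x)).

-1586131

The denominator gives the recurrence a_n = 5a_(n−1) − 6a_(n−2) for n ≥ 2; the numerator fixes a_0 = -1, a_1 = -5.
Iterating: -1, -5, -19, -65, -211, -665, -2059, -6305, -19171, -58025, -175099, -527345, -1586131, so a_12 = -1586131.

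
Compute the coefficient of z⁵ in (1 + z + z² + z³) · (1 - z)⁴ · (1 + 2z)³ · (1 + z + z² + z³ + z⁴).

3

(1 + z + z² + z³) has coefficients 1,1,1,1 for degrees 0…3.
(1 - z)⁴ has coefficients 1,-4,6,-4,1,0 for degrees 0…5.
Multiplying by (1 + 2z)³ gives running coefficients 1,2,-6,-8,17,6 for degrees 0…5.
Finally multiplying by (1 + z + z² + z³ + z⁴), the product of all factors after the first has coefficients 1,3,-3,-11,6,11 for degrees 0…5.
[z⁵] = 1·11 + 1·6 + 1·(-11) + 1·(-3) = 3.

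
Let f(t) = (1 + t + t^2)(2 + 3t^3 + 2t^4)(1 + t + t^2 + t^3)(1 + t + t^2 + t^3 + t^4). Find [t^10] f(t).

36

(1 + t + t^2) has coefficients 1,1,1 for degrees 0…2.
(2 + 3t^3 + 2t^4) has coefficients 2,0,0,3,2,0,0,0,0,0,0 for degrees 0…10.
Multiplying by (1 + t + t^2 + t^3) gives running coefficients 2,2,2,5,5,5,5,2,0,0,0 for degrees 0…10.
Finally multiplying by (1 + t + t^2 + t^3 + t^4), the product of all factors after the first has coefficients 2,4,6,11,16,19,22,22,17,12,7 for degrees 0…10.
[t^10] = 1·7 + 1·12 + 1·17 = 36.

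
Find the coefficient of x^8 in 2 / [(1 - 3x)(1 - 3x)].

118098

The denominator gives the recurrence a_n = 6a_(n−1) − 9a_(n−2) for n ≥ 2; the numerator fixes a_0 = 2, a_1 = 12.
Iterating: 2, 12, 54, 216, 810, 2916, 10206, 34992, 118098, so a_8 = 118098.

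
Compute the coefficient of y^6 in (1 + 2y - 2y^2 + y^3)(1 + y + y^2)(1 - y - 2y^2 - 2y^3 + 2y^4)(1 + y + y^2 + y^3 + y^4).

(1 + 2y - 2y^2 + y^3) has coefficients 1,2,-2,1 for degrees 0…3.
(1 + y + y^2) has coefficients 1,1,1,0,0,0,0 for degrees 0…6.
Multiplying by (1 - y - 2y^2 - 2y^3 + 2y^4) gives running coefficients 1,0,-2,-5,-2,0,2 for degrees 0…6.
Finally multiplying by (1 + y + y^2 + y^3 + y^4), the product of all factors after the first has coefficients 1,1,-1,-6,-8,-9,-7 for degrees 0…6.
[y^6] = 1·(-7) + 2·(-9) − 2·(-8) + 1·(-6) = -15.

-15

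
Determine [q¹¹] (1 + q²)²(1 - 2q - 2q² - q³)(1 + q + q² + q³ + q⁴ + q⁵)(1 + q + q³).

(1 + q²)² has coefficients 1,0,2,0,1 for degrees 0…4.
(1 - 2q - 2q² - q³) has coefficients 1,-2,-2,-1,0,0,0,0,0,0,0,0 for degrees 0…11.
Multiplying by (1 + q + q² + q³ + q⁴ + q⁵) gives running coefficients 1,-1,-3,-4,-4,-4,-5,-3,-1,0,0,0 for degrees 0…11.
Finally multiplying by (1 + q + q³), the product of all factors after the first has coefficients 1,0,-4,-6,-9,-11,-13,-12,-8,-6,-3,-1 for degrees 0…11.
[q¹¹] = 1·(-1) + 2·(-6) + 1·(-12) = -25.

-25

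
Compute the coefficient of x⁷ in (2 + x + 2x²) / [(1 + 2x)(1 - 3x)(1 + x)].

Partial fractions give a closed form: a_n = (8/5)·(-2)^n + (23/20)·3^n + (-3/4)·(-1)^n.
At n = 7: a_7 = 2311.

2311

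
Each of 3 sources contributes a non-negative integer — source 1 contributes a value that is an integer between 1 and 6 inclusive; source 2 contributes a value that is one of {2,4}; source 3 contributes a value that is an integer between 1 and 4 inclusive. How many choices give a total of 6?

4

The generating function for the choices is (y + y^2 + y^3 + y^4 + y^5 + y^6)·(y^2 + y^4)·(y + y^2 + y^3 + y^4); the count is [y^6].
(y + y^2 + y^3 + y^4 + y^5 + y^6) has coefficients 0,1,1,1,1,1,1 for degrees 0…6.
(y^2 + y^4) has coefficients 0,0,1,0,1,0,0 for degrees 0…6.
Finally multiplying by (y + y^2 + y^3 + y^4), the product of all factors after the first has coefficients 0,0,0,1,1,2,2 for degrees 0…6.
[y^6] = 1·2 + 1·1 + 1·1 + 1·0 + 1·0 + 1·0 = 4.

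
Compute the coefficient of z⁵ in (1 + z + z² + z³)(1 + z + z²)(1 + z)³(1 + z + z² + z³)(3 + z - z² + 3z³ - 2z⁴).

279

(1 + z + z² + z³) has coefficients 1,1,1,1 for degrees 0…3.
(1 + z + z²) has coefficients 1,1,1,0,0,0 for degrees 0…5.
Multiplying by (1 + z)³ gives running coefficients 1,4,7,7,4,1 for degrees 0…5.
Multiplying by (1 + z + z² + z³) gives running coefficients 1,5,12,19,22,19 for degrees 0…5.
Finally multiplying by (3 + z - z² + 3z³ - 2z⁴), the product of all factors after the first has coefficients 3,16,40,67,86,86 for degrees 0…5.
[z⁵] = 1·86 + 1·86 + 1·67 + 1·40 = 279.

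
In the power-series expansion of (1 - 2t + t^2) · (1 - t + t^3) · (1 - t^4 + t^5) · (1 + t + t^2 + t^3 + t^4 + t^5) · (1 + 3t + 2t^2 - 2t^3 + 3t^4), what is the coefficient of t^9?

(1 - 2t + t^2) has coefficients 1,-2,1 for degrees 0…2.
(1 - t + t^3) has coefficients 1,-1,0,1,0,0,0,0,0,0 for degrees 0…9.
Multiplying by (1 - t^4 + t^5) gives running coefficients 1,-1,0,1,-1,2,-1,-1,1,0 for degrees 0…9.
Multiplying by (1 + t + t^2 + t^3 + t^4 + t^5) gives running coefficients 1,0,0,1,0,2,0,0,1,0 for degrees 0…9.
Finally multiplying by (1 + 3t + 2t^2 - 2t^3 + 3t^4), the product of all factors after the first has coefficients 1,3,2,-1,6,4,4,7,-3,9 for degrees 0…9.
[t^9] = 1·9 − 2·(-3) + 1·7 = 22.

22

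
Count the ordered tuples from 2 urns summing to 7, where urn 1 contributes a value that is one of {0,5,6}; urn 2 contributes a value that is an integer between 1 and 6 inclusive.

2

The generating function for the choices is (1 + q⁵ + q⁶)·(q + q² + q³ + q⁴ + q⁵ + q⁶); the count is [q⁷].
(1 + q⁵ + q⁶) has coefficients 1,0,0,0,0,1,1 for degrees 0…6.
(q + q² + q³ + q⁴ + q⁵ + q⁶) has coefficients 0,1,1,1,1,1,1,0 for degrees 0…7.
[q⁷] = 1·0 + 1·1 + 1·1 = 2.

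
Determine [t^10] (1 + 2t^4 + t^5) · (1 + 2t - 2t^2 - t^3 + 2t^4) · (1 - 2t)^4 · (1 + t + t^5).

(1 + 2t^4 + t^5) has coefficients 1,0,0,0,2,1 for degrees 0…5.
(1 + 2t - 2t^2 - t^3 + 2t^4) has coefficients 1,2,-2,-1,2,0,0,0,0,0,0 for degrees 0…10.
Multiplying by (1 - 2t)^4 gives running coefficients 1,-6,6,31,-86,56,48,-80,32,0,0 for degrees 0…10.
Finally multiplying by (1 + t + t^5), the product of all factors after the first has coefficients 1,-5,0,37,-55,-29,98,-26,-17,-54,56 for degrees 0…10.
[t^10] = 1·56 + 2·98 + 1·(-29) = 223.

223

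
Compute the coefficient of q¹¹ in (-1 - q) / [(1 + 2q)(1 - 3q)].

-141308

Partial fractions give a closed form: a_n = (-1/5)·(-2)^n + (-4/5)·3^n.
At n = 11: a_11 = -141308.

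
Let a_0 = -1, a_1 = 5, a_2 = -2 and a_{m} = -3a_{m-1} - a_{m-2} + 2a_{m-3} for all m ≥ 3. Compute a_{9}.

-1501

The ordinary generating function has denominator 1 + 3t + t^2 - 2t^3.
Iterating the recurrence: a_0,…,a_{9} = -1, 5, -2, -1, 15, -48, 127, -303, 686, -1501.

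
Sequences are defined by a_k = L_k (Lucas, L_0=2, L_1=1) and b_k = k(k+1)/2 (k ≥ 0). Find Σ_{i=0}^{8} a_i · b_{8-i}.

Write out a_i and b_{8-i} for i = 0,…,8 and sum the products.
Σ = 2·36 + 1·28 + 3·21 + 4·15 + 7·10 + 11·6 + 18·3 + 29·1 + 47·0 = 442.

442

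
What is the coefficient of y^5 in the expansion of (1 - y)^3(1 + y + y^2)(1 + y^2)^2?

-5

(1 - y)^3 has coefficients 1,-3,3,-1 for degrees 0…3.
(1 + y + y^2) has coefficients 1,1,1,0,0,0 for degrees 0…5.
Finally multiplying by (1 + y^2)^2, the product of all factors after the first has coefficients 1,1,3,2,3,1 for degrees 0…5.
[y^5] = 1·1 − 3·3 + 3·2 − 1·3 = -5.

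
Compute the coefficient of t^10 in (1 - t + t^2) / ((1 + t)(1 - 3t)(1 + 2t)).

22100

Partial fractions give a closed form: a_n = (-3/4)·(-1)^n + (7/20)·3^n + (7/5)·(-2)^n.
At n = 10: a_10 = 22100.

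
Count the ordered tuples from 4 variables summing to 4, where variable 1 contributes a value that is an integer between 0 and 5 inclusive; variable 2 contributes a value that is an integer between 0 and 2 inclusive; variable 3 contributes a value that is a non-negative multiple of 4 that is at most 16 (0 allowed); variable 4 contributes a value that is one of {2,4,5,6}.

4

The generating function for the choices is (1 + z + z² + z³ + z⁴ + z⁵)·(1 + z + z²)·(1 + z⁴ + z⁸ + z¹² + z¹⁶)·(z² + z⁴ + z⁵ + z⁶); the count is [z⁴].
(1 + z + z² + z³ + z⁴ + z⁵) has coefficients 1,1,1,1,1 for degrees 0…4.
(1 + z + z²) has coefficients 1,1,1,0,0 for degrees 0…4.
Multiplying by (1 + z⁴ + z⁸ + z¹² + z¹⁶) gives running coefficients 1,1,1,0,1 for degrees 0…4.
Finally multiplying by (z² + z⁴ + z⁵ + z⁶), the product of all factors after the first has coefficients 0,0,1,1,2 for degrees 0…4.
[z⁴] = 1·2 + 1·1 + 1·1 + 1·0 + 1·0 = 4.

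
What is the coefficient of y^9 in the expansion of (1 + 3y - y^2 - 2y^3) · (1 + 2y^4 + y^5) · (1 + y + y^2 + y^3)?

(1 + 3y - y^2 - 2y^3) has coefficients 1,3,-1,-2 for degrees 0…3.
(1 + 2y^4 + y^5) has coefficients 1,0,0,0,2,1,0,0,0,0 for degrees 0…9.
Finally multiplying by (1 + y + y^2 + y^3), the product of all factors after the first has coefficients 1,1,1,1,2,3,3,3,1,0 for degrees 0…9.
[y^9] = 1·0 + 3·1 − 1·3 − 2·3 = -6.

-6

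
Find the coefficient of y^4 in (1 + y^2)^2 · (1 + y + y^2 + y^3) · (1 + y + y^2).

(1 + y^2)^2 has coefficients 1,0,2,0,1 for degrees 0…4.
(1 + y + y^2 + y^3) has coefficients 1,1,1,1,0 for degrees 0…4.
Finally multiplying by (1 + y + y^2), the product of all factors after the first has coefficients 1,2,3,3,2 for degrees 0…4.
[y^4] = 1·2 + 2·3 + 1·1 = 9.

9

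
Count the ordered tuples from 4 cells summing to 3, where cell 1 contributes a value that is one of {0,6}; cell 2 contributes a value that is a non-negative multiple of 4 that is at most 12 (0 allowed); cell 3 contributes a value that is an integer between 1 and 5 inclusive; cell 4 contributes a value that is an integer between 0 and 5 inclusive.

The generating function for the choices is (1 + x⁶)·(1 + x⁴ + x⁸ + x¹²)·(x + x² + x³ + x⁴ + x⁵)·(1 + x + x² + x³ + x⁴ + x⁵); the count is [x³].
(1 + x⁶) has coefficients 1,0,0,0 for degrees 0…3.
(1 + x⁴ + x⁸ + x¹²) has coefficients 1,0,0,0 for degrees 0…3.
Multiplying by (x + x² + x³ + x⁴ + x⁵) gives running coefficients 0,1,1,1 for degrees 0…3.
Finally multiplying by (1 + x + x² + x³ + x⁴ + x⁵), the product of all factors after the first has coefficients 0,1,2,3 for degrees 0…3.
[x³] = 1·3 = 3.

3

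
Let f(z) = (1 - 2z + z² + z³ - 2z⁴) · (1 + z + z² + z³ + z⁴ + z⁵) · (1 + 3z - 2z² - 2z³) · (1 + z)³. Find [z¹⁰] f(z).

6

(1 - 2z + z² + z³ - 2z⁴) has coefficients 1,-2,1,1,-2 for degrees 0…4.
(1 + z + z² + z³ + z⁴ + z⁵) has coefficients 1,1,1,1,1,1,0,0,0,0,0 for degrees 0…10.
Multiplying by (1 + 3z - 2z² - 2z³) gives running coefficients 1,4,2,0,0,0,-1,-4,-2,0,0 for degrees 0…10.
Finally multiplying by (1 + z)³, the product of all factors after the first has coefficients 1,7,17,19,10,2,-1,-7,-17,-19,-10 for degrees 0…10.
[z¹⁰] = 1·(-10) − 2·(-19) + 1·(-17) + 1·(-7) − 2·(-1) = 6.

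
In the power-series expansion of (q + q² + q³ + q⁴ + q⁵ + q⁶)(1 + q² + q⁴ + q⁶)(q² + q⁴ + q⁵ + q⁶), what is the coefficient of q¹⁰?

(q + q² + q³ + q⁴ + q⁵ + q⁶) has coefficients 0,1,1,1,1,1,1 for degrees 0…6.
(1 + q² + q⁴ + q⁶) has coefficients 1,0,1,0,1,0,1,0,0,0,0 for degrees 0…10.
Finally multiplying by (q² + q⁴ + q⁵ + q⁶), the product of all factors after the first has coefficients 0,0,1,0,2,1,3,1,3,1,2 for degrees 0…10.
[q¹⁰] = 1·1 + 1·3 + 1·1 + 1·3 + 1·1 + 1·2 = 11.

11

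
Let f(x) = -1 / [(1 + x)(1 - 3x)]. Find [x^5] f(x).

Partial fractions give a closed form: a_n = (-1/4)·(-1)^n + (-3/4)·3^n.
At n = 5: a_5 = -182.

-182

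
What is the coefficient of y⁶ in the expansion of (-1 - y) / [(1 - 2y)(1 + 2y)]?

-64

The denominator gives the recurrence a_n = 4a_(n−2) for n ≥ 3; the numerator fixes a_0 = -1, a_1 = -1, a_2 = -4.
Iterating: -1, -1, -4, -4, -16, -16, -64, so a_6 = -64.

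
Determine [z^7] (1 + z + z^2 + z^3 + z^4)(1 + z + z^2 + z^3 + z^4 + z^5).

3

(1 + z + z^2 + z^3 + z^4) has coefficients 1,1,1,1,1 for degrees 0…4.
(1 + z + z^2 + z^3 + z^4 + z^5) has coefficients 1,1,1,1,1,1,0,0 for degrees 0…7.
[z^7] = 1·0 + 1·0 + 1·1 + 1·1 + 1·1 = 3.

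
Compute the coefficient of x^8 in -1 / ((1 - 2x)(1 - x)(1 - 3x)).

-28501

Partial fractions give a closed form: a_n = (4)·2^n + (-1/2)·1^n + (-9/2)·3^n.
At n = 8: a_8 = -28501.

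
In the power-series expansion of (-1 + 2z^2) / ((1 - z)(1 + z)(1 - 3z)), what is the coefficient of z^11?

-155004

Partial fractions give a closed form: a_n = (-1/4)·1^n + (1/8)·(-1)^n + (-7/8)·3^n.
At n = 11: a_11 = -155004.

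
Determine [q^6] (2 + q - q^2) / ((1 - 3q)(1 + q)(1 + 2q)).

Partial fractions give a closed form: a_n = (1)·3^n + (1)·(-2)^n.
At n = 6: a_6 = 793.

793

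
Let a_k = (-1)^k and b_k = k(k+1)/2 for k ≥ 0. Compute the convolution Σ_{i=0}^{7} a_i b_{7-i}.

16

The convolution is the t^7 coefficient of A(t)B(t).
Σ = 1·28 − 1·21 + 1·15 − 1·10 + 1·6 − 1·3 + 1·1 − 1·0 = 16.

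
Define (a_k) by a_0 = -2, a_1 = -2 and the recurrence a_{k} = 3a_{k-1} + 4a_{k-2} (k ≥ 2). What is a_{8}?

The ordinary generating function has denominator 1 - 3t - 4t^2.
Iterating the recurrence: a_0,…,a_{8} = -2, -2, -14, -50, -206, -818, -3278, -13106, -52430.

-52430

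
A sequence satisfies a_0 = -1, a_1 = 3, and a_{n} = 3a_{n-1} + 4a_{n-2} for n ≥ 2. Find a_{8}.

The ordinary generating function has denominator 1 - 3q - 4q^2.
Iterating the recurrence: a_0,…,a_{8} = -1, 3, 5, 27, 101, 411, 1637, 6555, 26213.

26213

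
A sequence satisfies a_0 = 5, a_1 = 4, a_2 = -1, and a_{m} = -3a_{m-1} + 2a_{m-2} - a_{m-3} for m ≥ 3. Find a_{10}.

-53500

The ordinary generating function has denominator 1 + 3t - 2t^2 + t^3.
Iterating the recurrence: a_0,…,a_{10} = 5, 4, -1, 6, -24, 85, -309, 1121, -4066, 14749, -53500.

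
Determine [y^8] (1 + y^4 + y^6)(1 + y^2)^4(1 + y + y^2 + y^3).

(1 + y^4 + y^6) has coefficients 1,0,0,0,1,0,1 for degrees 0…6.
(1 + y^2)^4 has coefficients 1,0,4,0,6,0,4,0,1 for degrees 0…8.
Finally multiplying by (1 + y + y^2 + y^3), the product of all factors after the first has coefficients 1,1,5,5,10,10,10,10,5 for degrees 0…8.
[y^8] = 1·5 + 1·10 + 1·5 = 20.

20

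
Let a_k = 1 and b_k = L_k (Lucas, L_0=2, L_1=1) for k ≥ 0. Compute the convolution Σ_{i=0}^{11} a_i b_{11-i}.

The convolution is the t^11 coefficient of A(t)B(t).
Σ = 1·199 + 1·123 + 1·76 + 1·47 + 1·29 + 1·18 + 1·11 + 1·7 + 1·4 + 1·3 + 1·1 + 1·2 = 520.

520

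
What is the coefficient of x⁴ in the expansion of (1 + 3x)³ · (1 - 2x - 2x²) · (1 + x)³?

(1 + 3x)³ has coefficients 1,9,27,27 for degrees 0…3.
(1 - 2x - 2x²) has coefficients 1,-2,-2,0,0 for degrees 0…4.
Finally multiplying by (1 + x)³, the product of all factors after the first has coefficients 1,1,-5,-11,-8 for degrees 0…4.
[x⁴] = 1·(-8) + 9·(-11) + 27·(-5) + 27·1 = -215.

-215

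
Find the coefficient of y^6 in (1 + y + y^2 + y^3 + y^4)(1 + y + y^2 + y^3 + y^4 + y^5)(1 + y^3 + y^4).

(1 + y + y^2 + y^3 + y^4) has coefficients 1,1,1,1,1 for degrees 0…4.
(1 + y + y^2 + y^3 + y^4 + y^5) has coefficients 1,1,1,1,1,1,0 for degrees 0…6.
Finally multiplying by (1 + y^3 + y^4), the product of all factors after the first has coefficients 1,1,1,2,3,3,2 for degrees 0…6.
[y^6] = 1·2 + 1·3 + 1·3 + 1·2 + 1·1 = 11.

11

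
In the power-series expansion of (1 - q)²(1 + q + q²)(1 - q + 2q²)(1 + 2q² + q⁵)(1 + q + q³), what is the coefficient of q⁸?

-10

(1 - q)² has coefficients 1,-2,1 for degrees 0…2.
(1 + q + q²) has coefficients 1,1,1,0,0,0,0,0,0 for degrees 0…8.
Multiplying by (1 - q + 2q²) gives running coefficients 1,0,2,1,2,0,0,0,0 for degrees 0…8.
Multiplying by (1 + 2q² + q⁵) gives running coefficients 1,0,4,1,6,3,4,2,1 for degrees 0…8.
Finally multiplying by (1 + q + q³), the product of all factors after the first has coefficients 1,1,4,6,7,13,8,12,6 for degrees 0…8.
[q⁸] = 1·6 − 2·12 + 1·8 = -10.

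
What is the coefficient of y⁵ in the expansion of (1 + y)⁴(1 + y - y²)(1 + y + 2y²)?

8

(1 + y)⁴ has coefficients 1,4,6,4,1 for degrees 0…4.
(1 + y - y²) has coefficients 1,1,-1,0,0,0 for degrees 0…5.
Finally multiplying by (1 + y + 2y²), the product of all factors after the first has coefficients 1,2,2,1,-2,0 for degrees 0…5.
[y⁵] = 1·0 + 4·(-2) + 6·1 + 4·2 + 1·2 = 8.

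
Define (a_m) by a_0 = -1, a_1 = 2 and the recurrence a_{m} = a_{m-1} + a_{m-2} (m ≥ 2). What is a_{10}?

76

The ordinary generating function has denominator 1 - z - z^2.
Iterating the recurrence: a_0,…,a_{10} = -1, 2, 1, 3, 4, 7, 11, 18, 29, 47, 76.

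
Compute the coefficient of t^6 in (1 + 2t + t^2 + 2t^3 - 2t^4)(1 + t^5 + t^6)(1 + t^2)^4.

(1 + 2t + t^2 + 2t^3 - 2t^4) has coefficients 1,2,1,2,-2 for degrees 0…4.
(1 + t^5 + t^6) has coefficients 1,0,0,0,0,1,1 for degrees 0…6.
Finally multiplying by (1 + t^2)^4, the product of all factors after the first has coefficients 1,0,4,0,6,1,5 for degrees 0…6.
[t^6] = 1·5 + 2·1 + 1·6 + 2·0 − 2·4 = 5.

5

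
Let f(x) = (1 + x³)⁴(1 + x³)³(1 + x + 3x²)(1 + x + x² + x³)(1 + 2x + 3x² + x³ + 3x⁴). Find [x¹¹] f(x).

(1 + x³)⁴ has coefficients 1,0,0,4,0,0,6,0,0,4,0,0 for degrees 0…11.
(1 + x³)³ has coefficients 1,0,0,3,0,0,3,0,0,1,0,0 for degrees 0…11.
Multiplying by (1 + x + 3x²) gives running coefficients 1,1,3,3,3,9,3,3,9,1,1,3 for degrees 0…11.
Multiplying by (1 + x + x² + x³) gives running coefficients 1,2,5,8,10,18,18,18,24,16,14,14 for degrees 0…11.
Finally multiplying by (1 + 2x + 3x² + x³ + 3x⁴), the product of all factors after the first has coefficients 1,4,12,25,46,73,107,142,162,190,190,168 for degrees 0…11.
[x¹¹] = 1·168 + 4·162 + 6·73 + 4·12 = 1302.

1302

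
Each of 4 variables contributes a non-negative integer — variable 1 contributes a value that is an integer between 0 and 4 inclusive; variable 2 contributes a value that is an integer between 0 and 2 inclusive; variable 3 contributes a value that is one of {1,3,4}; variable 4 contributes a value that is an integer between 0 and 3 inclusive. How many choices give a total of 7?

The generating function for the choices is (1 + y + y² + y³ + y⁴)·(1 + y + y²)·(y + y³ + y⁴)·(1 + y + y² + y³); the count is [y⁷].
(1 + y + y² + y³ + y⁴) has coefficients 1,1,1,1,1 for degrees 0…4.
(1 + y + y²) has coefficients 1,1,1,0,0,0,0,0 for degrees 0…7.
Multiplying by (y + y³ + y⁴) gives running coefficients 0,1,1,2,2,2,1,0 for degrees 0…7.
Finally multiplying by (1 + y + y² + y³), the product of all factors after the first has coefficients 0,1,2,4,6,7,7,5 for degrees 0…7.
[y⁷] = 1·5 + 1·7 + 1·7 + 1·6 + 1·4 = 29.

29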